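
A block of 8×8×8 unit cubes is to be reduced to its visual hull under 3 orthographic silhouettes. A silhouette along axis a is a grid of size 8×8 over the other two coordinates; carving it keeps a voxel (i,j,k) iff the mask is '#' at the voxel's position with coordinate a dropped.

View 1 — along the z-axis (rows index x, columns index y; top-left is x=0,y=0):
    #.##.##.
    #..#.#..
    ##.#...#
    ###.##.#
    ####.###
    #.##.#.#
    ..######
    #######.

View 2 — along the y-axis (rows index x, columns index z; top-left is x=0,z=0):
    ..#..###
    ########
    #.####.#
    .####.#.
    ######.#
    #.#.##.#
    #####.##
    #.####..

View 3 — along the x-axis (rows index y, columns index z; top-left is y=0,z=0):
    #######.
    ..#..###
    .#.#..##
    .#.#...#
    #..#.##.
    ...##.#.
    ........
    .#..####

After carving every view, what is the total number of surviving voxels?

before carving: 512 voxels (8×8×8)
[1] z-view keeps 43 columns → grid now 344
[2] y-view keeps 47 columns → grid now 249
[3] x-view keeps 30 columns → grid now 113

remaining voxels: 113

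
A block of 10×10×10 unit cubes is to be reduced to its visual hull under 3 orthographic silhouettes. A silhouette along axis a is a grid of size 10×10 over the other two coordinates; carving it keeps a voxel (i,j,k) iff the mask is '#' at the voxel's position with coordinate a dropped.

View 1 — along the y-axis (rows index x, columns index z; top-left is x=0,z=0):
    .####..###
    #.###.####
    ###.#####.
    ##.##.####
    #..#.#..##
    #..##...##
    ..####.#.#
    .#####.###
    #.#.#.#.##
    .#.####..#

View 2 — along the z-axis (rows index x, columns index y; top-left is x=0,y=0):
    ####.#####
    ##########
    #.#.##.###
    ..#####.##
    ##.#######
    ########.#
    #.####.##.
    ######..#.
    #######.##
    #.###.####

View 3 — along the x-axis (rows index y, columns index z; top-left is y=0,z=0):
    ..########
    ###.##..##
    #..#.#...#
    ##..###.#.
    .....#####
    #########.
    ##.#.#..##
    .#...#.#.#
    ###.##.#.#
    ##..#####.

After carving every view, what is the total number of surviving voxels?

start: 10×10×10 = 1000 voxels
after view 1 [y-axis, 67 of 100 cells solid] → remaining = 670
after view 2 [z-axis, 82 of 100 cells solid] → remaining = 545
after view 3 [x-axis, 63 of 100 cells solid] → remaining = 343

remaining voxels: 343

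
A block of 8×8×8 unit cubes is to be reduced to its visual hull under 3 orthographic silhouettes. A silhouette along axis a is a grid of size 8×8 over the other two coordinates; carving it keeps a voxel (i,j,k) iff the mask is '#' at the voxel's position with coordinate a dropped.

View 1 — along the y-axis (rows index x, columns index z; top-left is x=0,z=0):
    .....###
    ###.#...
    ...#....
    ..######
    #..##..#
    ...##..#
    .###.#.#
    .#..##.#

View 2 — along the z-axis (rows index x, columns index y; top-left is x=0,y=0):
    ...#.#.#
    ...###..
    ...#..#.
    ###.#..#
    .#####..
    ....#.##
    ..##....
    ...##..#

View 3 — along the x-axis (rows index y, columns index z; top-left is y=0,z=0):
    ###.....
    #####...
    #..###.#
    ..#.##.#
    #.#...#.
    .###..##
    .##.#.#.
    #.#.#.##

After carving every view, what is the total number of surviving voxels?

start: 8×8×8 = 512 voxels
step 1: project along y, AND mask (30/64) → |grid| = 240
step 2: project along z, AND mask (26/64) → |grid| = 104
step 3: project along x, AND mask (34/64) → |grid| = 52

voxel count = 52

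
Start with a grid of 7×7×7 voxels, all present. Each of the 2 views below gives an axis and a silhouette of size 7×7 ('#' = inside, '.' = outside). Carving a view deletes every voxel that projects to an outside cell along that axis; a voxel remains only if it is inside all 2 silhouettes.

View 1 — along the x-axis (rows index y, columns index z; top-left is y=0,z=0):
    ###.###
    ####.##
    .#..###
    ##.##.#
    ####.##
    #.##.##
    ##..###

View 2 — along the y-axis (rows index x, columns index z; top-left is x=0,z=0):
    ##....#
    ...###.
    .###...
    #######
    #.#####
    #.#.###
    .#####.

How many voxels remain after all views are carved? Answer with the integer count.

|visual hull| = 166

start: 7×7×7 = 343 voxels
[1] x-view keeps 37 columns → grid now 259
[2] y-view keeps 32 columns → grid now 166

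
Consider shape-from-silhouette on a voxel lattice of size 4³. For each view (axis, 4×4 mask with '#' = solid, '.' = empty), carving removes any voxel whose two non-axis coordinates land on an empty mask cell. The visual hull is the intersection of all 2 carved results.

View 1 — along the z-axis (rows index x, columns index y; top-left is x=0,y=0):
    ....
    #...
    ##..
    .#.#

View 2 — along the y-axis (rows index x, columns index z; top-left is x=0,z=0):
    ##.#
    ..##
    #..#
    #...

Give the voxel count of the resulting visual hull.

start: 4×4×4 = 64 voxels
carve view 1 (along z, XY-mask fill 5/16): 20 voxels remain
carve view 2 (along y, XZ-mask fill 8/16): 8 voxels remain

|visual hull| = 8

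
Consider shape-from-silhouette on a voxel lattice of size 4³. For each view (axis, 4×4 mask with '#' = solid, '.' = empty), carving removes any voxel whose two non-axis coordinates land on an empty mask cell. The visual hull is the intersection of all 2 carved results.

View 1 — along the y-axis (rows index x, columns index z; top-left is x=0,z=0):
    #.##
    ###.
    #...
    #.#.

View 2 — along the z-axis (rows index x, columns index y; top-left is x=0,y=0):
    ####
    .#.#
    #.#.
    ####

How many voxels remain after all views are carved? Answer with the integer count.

28 voxels

start: 4×4×4 = 64 voxels
V1 y: intersect with XZ mask (9 set) -- 36 left
V2 z: intersect with XY mask (12 set) -- 28 left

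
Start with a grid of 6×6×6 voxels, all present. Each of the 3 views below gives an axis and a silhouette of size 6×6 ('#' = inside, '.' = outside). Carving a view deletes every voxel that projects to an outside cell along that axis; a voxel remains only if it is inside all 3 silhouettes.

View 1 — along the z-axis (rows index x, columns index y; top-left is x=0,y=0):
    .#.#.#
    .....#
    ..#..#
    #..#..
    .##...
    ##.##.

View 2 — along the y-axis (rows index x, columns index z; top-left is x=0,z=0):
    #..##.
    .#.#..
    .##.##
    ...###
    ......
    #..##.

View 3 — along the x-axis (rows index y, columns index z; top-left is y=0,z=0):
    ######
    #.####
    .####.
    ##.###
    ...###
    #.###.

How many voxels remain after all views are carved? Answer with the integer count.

voxel count = 32

full grid |V| = 216
carve view 1 (along z, XY-mask fill 14/36): 84 voxels remain
carve view 2 (along y, XZ-mask fill 15/36): 37 voxels remain
carve view 3 (along x, YZ-mask fill 27/36): 32 voxels remain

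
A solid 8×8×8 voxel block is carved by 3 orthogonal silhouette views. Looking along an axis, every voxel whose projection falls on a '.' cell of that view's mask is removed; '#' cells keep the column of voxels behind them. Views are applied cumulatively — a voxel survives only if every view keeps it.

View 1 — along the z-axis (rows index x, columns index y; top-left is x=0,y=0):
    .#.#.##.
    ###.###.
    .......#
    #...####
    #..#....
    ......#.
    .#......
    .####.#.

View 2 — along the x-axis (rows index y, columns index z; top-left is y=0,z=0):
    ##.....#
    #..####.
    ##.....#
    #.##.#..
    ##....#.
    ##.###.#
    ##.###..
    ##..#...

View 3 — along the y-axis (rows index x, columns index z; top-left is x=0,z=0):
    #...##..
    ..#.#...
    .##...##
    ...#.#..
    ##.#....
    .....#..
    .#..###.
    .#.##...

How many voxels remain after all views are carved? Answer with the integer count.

before carving: 512 voxels (8×8×8)
step 1: project along z, AND mask (25/64) → |grid| = 200
step 2: project along x, AND mask (32/64) → |grid| = 105
step 3: project along y, AND mask (22/64) → |grid| = 35

35 voxels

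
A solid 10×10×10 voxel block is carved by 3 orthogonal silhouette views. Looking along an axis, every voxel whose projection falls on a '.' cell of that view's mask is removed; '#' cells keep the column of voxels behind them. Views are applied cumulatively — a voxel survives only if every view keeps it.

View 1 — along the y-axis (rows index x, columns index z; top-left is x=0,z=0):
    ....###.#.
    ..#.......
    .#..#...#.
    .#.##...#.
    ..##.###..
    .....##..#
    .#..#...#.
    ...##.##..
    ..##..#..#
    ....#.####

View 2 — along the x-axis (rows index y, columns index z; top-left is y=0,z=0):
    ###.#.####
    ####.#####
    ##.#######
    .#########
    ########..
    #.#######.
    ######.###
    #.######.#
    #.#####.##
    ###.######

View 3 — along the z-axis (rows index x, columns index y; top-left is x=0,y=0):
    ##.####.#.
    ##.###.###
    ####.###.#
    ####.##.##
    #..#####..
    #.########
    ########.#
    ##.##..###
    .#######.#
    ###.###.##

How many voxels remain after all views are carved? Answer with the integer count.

before carving: 1000 voxels (10×10×10)
[1] y-view keeps 36 columns → grid now 360
[2] x-view keeps 85 columns → grid now 306
[3] z-view keeps 78 columns → grid now 236

|visual hull| = 236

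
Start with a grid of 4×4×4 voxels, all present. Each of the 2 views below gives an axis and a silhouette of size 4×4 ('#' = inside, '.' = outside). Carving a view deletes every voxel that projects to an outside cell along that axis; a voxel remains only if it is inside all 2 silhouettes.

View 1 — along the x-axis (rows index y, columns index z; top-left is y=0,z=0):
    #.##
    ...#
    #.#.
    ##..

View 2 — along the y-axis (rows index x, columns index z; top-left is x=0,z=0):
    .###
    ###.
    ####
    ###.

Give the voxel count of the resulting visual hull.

start: 4×4×4 = 64 voxels
[1] x-view keeps 8 columns → grid now 32
[2] y-view keeps 13 columns → grid now 25

voxel count = 25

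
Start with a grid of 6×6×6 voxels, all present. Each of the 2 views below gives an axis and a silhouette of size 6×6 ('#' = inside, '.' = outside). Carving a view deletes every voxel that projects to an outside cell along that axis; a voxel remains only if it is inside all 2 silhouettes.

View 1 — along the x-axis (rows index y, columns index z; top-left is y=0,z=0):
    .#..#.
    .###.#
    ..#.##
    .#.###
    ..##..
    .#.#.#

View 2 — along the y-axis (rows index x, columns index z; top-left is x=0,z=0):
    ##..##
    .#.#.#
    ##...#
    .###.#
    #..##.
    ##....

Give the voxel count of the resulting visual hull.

start: 6×6×6 = 216 voxels
step 1: project along x, AND mask (18/36) → |grid| = 108
step 2: project along y, AND mask (19/36) → |grid| = 57

voxel count = 57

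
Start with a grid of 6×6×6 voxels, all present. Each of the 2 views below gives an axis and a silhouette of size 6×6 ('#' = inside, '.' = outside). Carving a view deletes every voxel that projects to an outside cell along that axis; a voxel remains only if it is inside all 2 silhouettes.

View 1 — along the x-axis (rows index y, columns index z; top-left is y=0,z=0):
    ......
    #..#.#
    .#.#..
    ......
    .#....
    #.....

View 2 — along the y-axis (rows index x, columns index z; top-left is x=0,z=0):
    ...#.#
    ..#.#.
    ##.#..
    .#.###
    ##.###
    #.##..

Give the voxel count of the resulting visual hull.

25 voxels

initial block: 6^3 = 216
after view 1 [x-axis, 7 of 36 cells solid] → remaining = 42
after view 2 [y-axis, 19 of 36 cells solid] → remaining = 25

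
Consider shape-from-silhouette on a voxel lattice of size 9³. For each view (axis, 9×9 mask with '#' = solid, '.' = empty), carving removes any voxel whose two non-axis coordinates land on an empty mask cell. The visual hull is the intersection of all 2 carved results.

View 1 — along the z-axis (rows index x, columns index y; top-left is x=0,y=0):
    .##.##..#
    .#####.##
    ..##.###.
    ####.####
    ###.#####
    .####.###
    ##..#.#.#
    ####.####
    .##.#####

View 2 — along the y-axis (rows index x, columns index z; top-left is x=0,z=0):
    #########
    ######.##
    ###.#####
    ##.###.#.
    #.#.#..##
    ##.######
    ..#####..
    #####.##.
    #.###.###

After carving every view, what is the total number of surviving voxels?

|visual hull| = 415

full grid |V| = 729
  1. axis=2 (XY plane), |mask|=60  ⇒  voxels=540
  2. axis=1 (XZ plane), |mask|=63  ⇒  voxels=415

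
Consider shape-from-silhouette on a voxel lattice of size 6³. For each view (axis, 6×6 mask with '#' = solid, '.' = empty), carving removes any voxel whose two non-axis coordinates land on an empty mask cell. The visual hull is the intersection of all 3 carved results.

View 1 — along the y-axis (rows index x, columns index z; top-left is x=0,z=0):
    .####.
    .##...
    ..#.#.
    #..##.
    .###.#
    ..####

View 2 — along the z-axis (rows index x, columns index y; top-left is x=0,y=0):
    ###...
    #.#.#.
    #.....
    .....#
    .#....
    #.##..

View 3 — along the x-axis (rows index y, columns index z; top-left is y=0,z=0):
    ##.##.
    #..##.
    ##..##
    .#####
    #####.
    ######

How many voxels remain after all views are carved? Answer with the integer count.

24 voxels

before carving: 216 voxels (6×6×6)
  1. axis=1 (XZ plane), |mask|=19  ⇒  voxels=114
  2. axis=2 (XY plane), |mask|=12  ⇒  voxels=39
  3. axis=0 (YZ plane), |mask|=27  ⇒  voxels=24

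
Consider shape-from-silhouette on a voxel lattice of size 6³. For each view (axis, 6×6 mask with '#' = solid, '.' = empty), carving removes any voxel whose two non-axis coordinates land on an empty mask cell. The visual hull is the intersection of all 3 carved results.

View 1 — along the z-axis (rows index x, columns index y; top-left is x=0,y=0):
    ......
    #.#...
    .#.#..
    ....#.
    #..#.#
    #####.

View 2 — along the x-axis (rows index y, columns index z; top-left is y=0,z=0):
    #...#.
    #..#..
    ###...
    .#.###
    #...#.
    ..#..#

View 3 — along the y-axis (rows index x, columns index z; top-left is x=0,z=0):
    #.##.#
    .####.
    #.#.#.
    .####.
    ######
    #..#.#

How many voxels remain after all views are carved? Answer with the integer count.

initial block: 6^3 = 216
V1 z: intersect with XY mask (13 set) -- 78 left
V2 x: intersect with YZ mask (15 set) -- 34 left
V3 y: intersect with XZ mask (24 set) -- 21 left

voxel count = 21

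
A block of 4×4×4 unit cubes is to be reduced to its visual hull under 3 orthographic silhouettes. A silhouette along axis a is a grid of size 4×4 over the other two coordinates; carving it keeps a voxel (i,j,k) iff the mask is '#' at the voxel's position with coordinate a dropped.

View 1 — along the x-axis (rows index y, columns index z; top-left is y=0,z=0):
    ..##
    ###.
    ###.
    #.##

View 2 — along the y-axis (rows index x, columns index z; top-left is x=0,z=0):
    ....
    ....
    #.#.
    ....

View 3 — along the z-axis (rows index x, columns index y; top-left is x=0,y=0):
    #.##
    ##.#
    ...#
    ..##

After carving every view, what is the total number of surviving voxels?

voxel count = 2

start: 4×4×4 = 64 voxels
step 1: project along x, AND mask (11/16) → |grid| = 44
step 2: project along y, AND mask (2/16) → |grid| = 7
step 3: project along z, AND mask (9/16) → |grid| = 2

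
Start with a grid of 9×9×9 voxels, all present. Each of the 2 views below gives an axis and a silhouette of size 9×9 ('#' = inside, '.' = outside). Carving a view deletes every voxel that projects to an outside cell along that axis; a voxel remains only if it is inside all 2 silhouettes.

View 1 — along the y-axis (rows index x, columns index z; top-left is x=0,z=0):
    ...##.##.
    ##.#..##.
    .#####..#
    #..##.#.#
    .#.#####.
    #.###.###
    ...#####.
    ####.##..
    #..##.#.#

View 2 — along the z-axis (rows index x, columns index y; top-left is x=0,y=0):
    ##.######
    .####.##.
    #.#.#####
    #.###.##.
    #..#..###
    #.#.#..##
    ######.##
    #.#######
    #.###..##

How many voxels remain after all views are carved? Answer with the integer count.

317 voxels

initial block: 9^3 = 729
  1. axis=1 (XZ plane), |mask|=49  ⇒  voxels=441
  2. axis=2 (XY plane), |mask|=59  ⇒  voxels=317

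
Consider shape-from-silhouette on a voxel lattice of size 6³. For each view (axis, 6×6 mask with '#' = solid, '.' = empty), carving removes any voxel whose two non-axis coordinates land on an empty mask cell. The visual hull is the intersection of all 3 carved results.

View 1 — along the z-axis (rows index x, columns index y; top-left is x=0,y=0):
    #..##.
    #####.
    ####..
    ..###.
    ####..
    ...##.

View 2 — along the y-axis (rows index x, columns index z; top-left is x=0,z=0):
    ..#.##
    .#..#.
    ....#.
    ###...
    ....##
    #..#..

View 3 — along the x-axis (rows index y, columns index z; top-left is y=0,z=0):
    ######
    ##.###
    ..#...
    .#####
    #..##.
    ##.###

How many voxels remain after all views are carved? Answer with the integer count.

before carving: 216 voxels (6×6×6)
  1. axis=2 (XY plane), |mask|=21  ⇒  voxels=126
  2. axis=1 (XZ plane), |mask|=13  ⇒  voxels=44
  3. axis=0 (YZ plane), |mask|=25  ⇒  voxels=30

30 voxels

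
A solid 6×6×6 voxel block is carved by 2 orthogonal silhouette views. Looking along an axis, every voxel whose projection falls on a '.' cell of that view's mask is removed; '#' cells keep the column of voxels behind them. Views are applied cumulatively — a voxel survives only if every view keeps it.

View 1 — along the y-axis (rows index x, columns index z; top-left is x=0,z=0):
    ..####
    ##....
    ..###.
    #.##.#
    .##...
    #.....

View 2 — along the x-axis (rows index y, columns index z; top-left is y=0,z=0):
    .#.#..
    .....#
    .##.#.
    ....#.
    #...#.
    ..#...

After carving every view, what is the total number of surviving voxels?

remaining voxels: 26

full grid |V| = 216
after view 1 [y-axis, 16 of 36 cells solid] → remaining = 96
after view 2 [x-axis, 10 of 36 cells solid] → remaining = 26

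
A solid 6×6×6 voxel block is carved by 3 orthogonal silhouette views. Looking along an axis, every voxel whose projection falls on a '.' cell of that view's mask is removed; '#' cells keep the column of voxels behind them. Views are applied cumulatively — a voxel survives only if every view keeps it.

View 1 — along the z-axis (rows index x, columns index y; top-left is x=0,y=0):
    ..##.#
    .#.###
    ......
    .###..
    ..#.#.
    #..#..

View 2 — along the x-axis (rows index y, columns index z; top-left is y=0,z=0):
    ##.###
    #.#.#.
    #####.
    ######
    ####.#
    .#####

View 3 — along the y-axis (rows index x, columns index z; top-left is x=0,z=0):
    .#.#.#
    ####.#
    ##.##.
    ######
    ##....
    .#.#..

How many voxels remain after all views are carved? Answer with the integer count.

before carving: 216 voxels (6×6×6)
after view 1 [z-axis, 14 of 36 cells solid] → remaining = 84
after view 2 [x-axis, 29 of 36 cells solid] → remaining = 70
after view 3 [y-axis, 22 of 36 cells solid] → remaining = 46

voxel count = 46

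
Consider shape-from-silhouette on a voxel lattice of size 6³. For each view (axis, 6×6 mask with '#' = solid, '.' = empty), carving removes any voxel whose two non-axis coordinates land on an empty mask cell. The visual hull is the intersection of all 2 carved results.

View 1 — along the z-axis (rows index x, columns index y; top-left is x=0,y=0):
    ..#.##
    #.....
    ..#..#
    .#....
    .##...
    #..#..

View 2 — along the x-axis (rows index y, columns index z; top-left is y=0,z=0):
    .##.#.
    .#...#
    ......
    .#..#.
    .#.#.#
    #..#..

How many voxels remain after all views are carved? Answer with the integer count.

initial block: 6^3 = 216
step 1: project along z, AND mask (11/36) → |grid| = 66
step 2: project along x, AND mask (12/36) → |grid| = 19

voxel count = 19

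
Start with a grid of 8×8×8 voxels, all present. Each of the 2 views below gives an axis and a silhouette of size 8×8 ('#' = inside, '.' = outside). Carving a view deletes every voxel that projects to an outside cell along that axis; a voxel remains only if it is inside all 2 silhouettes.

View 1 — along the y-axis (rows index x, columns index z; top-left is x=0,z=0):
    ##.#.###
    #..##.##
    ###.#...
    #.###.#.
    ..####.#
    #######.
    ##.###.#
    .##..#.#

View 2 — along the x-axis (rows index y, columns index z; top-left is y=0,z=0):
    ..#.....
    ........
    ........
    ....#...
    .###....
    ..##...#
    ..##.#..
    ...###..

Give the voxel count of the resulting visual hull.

before carving: 512 voxels (8×8×8)
V1 y: intersect with XZ mask (42 set) -- 336 left
V2 x: intersect with YZ mask (14 set) -- 76 left

76 voxels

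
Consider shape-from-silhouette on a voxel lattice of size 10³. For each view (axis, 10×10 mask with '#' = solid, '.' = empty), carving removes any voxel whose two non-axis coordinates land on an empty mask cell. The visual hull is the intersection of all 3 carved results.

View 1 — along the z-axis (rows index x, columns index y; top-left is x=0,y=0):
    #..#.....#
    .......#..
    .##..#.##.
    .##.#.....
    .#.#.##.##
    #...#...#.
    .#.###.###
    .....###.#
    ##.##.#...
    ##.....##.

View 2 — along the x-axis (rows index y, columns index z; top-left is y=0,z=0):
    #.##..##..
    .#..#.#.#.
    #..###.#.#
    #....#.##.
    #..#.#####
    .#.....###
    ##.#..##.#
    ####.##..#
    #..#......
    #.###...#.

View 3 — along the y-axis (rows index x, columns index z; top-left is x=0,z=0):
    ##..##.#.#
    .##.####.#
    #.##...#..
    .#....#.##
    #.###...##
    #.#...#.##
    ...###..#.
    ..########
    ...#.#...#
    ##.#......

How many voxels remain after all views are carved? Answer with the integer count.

before carving: 1000 voxels (10×10×10)
  1. axis=2 (XY plane), |mask|=41  ⇒  voxels=410
  2. axis=0 (YZ plane), |mask|=50  ⇒  voxels=199
  3. axis=1 (XZ plane), |mask|=50  ⇒  voxels=97

97 voxels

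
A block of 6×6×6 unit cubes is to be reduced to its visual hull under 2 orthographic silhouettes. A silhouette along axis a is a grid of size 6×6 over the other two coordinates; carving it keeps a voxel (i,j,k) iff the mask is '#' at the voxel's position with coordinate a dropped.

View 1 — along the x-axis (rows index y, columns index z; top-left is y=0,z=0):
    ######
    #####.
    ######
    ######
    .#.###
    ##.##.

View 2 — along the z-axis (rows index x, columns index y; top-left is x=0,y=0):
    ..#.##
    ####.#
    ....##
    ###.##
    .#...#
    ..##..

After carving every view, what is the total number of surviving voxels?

full grid |V| = 216
carve view 1 (along x, YZ-mask fill 31/36): 186 voxels remain
carve view 2 (along z, XY-mask fill 19/36): 95 voxels remain

95 voxels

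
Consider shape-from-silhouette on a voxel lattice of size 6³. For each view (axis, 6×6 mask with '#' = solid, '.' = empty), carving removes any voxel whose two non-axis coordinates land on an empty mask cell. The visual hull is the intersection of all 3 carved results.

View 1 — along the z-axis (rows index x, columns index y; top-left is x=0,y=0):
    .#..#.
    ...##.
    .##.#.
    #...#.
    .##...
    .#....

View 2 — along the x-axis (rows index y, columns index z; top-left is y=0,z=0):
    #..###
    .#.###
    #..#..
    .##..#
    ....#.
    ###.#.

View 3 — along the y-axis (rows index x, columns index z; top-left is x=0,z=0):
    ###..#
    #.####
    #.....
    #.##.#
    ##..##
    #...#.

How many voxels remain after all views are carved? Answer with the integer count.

|visual hull| = 14

full grid |V| = 216
V1 z: intersect with XY mask (12 set) -- 72 left
V2 x: intersect with YZ mask (18 set) -- 31 left
V3 y: intersect with XZ mask (20 set) -- 14 left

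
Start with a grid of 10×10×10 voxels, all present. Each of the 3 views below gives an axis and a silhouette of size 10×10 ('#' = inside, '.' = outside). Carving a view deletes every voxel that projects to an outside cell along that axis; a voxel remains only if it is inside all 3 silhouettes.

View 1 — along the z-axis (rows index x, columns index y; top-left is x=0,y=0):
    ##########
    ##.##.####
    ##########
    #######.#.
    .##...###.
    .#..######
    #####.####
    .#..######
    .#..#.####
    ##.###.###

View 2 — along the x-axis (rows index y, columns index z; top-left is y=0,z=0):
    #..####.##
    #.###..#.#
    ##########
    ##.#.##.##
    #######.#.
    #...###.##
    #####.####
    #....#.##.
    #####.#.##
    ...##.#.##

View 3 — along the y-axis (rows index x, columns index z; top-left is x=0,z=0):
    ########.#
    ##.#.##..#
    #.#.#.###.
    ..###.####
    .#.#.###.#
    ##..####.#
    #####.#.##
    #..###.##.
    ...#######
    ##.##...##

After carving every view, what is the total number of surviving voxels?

voxel count = 379

full grid |V| = 1000
after view 1 [z-axis, 78 of 100 cells solid] → remaining = 780
after view 2 [x-axis, 70 of 100 cells solid] → remaining = 539
after view 3 [y-axis, 68 of 100 cells solid] → remaining = 379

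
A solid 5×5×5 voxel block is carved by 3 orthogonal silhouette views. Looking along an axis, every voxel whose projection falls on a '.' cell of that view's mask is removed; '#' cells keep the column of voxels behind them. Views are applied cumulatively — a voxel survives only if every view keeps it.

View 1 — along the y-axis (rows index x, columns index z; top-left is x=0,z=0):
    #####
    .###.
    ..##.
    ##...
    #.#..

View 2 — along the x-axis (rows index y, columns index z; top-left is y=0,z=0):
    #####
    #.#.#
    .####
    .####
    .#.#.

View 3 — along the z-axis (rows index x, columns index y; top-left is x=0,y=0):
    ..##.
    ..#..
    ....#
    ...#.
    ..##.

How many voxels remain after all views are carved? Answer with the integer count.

|visual hull| = 15

start: 5×5×5 = 125 voxels
after view 1 [y-axis, 14 of 25 cells solid] → remaining = 70
after view 2 [x-axis, 18 of 25 cells solid] → remaining = 50
after view 3 [z-axis, 7 of 25 cells solid] → remaining = 15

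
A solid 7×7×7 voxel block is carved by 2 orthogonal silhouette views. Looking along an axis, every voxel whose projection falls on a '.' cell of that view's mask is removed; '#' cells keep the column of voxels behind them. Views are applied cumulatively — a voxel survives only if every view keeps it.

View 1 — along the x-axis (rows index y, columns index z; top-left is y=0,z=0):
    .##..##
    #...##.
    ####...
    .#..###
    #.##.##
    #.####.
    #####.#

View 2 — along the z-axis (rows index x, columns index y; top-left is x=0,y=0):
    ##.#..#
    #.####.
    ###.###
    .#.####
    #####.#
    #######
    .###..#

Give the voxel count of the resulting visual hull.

full grid |V| = 343
[1] x-view keeps 31 columns → grid now 217
[2] z-view keeps 37 columns → grid now 163

voxel count = 163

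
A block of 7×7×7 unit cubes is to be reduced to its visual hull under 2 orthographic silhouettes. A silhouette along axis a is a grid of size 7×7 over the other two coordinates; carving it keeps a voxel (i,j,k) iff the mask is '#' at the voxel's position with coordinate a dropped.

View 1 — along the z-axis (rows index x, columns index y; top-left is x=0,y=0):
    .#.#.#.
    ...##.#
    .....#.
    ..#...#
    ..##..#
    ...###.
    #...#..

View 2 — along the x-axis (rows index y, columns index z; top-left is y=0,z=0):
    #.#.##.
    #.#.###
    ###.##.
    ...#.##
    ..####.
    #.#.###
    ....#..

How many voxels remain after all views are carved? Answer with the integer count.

|visual hull| = 61

start: 7×7×7 = 343 voxels
carve view 1 (along z, XY-mask fill 17/49): 119 voxels remain
carve view 2 (along x, YZ-mask fill 27/49): 61 voxels remain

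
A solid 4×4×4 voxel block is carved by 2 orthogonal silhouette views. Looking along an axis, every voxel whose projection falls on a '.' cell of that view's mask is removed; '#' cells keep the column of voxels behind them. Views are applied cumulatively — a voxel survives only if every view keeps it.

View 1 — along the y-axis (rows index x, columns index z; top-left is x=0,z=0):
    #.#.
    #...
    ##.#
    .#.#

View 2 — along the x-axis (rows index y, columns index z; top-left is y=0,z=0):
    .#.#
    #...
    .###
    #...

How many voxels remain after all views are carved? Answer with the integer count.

full grid |V| = 64
[1] y-view keeps 8 columns → grid now 32
[2] x-view keeps 7 columns → grid now 15

|visual hull| = 15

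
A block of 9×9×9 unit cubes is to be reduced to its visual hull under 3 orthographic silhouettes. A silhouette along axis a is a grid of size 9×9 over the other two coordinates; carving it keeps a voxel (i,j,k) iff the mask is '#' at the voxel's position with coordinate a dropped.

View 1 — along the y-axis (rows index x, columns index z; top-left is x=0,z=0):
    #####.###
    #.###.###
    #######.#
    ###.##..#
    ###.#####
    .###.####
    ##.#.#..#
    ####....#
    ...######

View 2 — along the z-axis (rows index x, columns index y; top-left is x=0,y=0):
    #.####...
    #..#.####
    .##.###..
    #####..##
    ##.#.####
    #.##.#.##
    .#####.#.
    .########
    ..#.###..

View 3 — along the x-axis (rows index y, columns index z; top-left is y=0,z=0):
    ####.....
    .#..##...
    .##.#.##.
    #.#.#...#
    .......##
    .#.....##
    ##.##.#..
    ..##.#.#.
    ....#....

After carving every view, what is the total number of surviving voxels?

remaining voxels: 138

initial block: 9^3 = 729
V1 y: intersect with XZ mask (60 set) -- 540 left
V2 z: intersect with XY mask (54 set) -- 356 left
V3 x: intersect with YZ mask (31 set) -- 138 left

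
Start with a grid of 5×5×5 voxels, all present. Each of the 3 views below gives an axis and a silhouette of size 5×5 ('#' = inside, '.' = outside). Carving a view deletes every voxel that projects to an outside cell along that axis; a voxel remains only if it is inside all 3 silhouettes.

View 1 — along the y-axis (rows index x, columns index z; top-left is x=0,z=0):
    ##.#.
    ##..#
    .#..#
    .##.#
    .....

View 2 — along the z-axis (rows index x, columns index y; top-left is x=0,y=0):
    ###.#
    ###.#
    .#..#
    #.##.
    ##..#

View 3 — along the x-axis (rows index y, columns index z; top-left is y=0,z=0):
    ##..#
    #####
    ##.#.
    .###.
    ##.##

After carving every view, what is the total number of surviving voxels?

31 voxels

initial block: 5^3 = 125
V1 y: intersect with XZ mask (11 set) -- 55 left
V2 z: intersect with XY mask (16 set) -- 37 left
V3 x: intersect with YZ mask (18 set) -- 31 left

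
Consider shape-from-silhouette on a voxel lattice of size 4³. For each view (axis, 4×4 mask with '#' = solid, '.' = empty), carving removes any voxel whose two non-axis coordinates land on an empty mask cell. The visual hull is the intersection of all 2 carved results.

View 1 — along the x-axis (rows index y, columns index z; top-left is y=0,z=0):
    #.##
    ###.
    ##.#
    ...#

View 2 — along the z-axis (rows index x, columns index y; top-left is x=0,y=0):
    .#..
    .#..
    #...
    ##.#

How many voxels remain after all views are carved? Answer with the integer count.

voxel count = 16

initial block: 4^3 = 64
  1. axis=0 (YZ plane), |mask|=10  ⇒  voxels=40
  2. axis=2 (XY plane), |mask|=6  ⇒  voxels=16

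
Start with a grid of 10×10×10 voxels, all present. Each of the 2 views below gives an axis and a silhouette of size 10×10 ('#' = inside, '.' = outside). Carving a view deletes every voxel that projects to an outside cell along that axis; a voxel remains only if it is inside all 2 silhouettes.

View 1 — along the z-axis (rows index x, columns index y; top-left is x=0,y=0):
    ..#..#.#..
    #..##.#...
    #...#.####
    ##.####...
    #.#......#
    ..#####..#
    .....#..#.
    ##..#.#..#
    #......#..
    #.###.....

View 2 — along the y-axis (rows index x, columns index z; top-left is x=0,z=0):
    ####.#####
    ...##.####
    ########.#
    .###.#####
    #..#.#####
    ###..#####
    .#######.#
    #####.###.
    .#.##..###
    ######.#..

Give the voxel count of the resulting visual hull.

|visual hull| = 318

initial block: 10^3 = 1000
carve view 1 (along z, XY-mask fill 41/100): 410 voxels remain
carve view 2 (along y, XZ-mask fill 76/100): 318 voxels remain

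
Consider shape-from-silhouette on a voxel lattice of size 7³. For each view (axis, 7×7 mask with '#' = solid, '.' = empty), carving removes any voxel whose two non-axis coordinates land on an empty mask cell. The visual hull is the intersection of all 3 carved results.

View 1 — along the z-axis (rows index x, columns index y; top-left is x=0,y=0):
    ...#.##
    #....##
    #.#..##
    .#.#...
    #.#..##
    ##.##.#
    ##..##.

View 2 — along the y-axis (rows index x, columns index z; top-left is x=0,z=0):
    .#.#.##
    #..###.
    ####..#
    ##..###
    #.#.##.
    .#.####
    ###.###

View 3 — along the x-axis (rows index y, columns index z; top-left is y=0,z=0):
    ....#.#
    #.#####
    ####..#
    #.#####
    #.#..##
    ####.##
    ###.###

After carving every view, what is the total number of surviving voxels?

start: 7×7×7 = 343 voxels
V1 z: intersect with XY mask (25 set) -- 175 left
V2 y: intersect with XZ mask (33 set) -- 119 left
V3 x: intersect with YZ mask (35 set) -- 82 left

|visual hull| = 82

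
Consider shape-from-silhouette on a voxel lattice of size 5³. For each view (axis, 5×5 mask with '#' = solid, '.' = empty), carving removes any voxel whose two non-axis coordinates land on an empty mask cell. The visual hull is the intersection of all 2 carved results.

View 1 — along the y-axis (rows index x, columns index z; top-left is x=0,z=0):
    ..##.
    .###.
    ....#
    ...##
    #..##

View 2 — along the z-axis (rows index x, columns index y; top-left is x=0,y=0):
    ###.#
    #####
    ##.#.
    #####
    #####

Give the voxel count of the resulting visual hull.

51 voxels

full grid |V| = 125
V1 y: intersect with XZ mask (11 set) -- 55 left
V2 z: intersect with XY mask (22 set) -- 51 left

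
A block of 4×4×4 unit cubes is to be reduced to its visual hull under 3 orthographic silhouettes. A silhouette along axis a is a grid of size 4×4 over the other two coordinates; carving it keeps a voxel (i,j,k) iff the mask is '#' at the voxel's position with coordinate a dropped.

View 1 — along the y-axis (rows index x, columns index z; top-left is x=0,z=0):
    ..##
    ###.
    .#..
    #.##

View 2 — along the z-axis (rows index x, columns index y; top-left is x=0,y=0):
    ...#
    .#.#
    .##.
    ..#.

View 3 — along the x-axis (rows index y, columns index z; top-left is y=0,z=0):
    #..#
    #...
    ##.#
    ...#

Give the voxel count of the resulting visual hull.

before carving: 64 voxels (4×4×4)
carve view 1 (along y, XZ-mask fill 9/16): 36 voxels remain
carve view 2 (along z, XY-mask fill 6/16): 13 voxels remain
carve view 3 (along x, YZ-mask fill 7/16): 5 voxels remain

voxel count = 5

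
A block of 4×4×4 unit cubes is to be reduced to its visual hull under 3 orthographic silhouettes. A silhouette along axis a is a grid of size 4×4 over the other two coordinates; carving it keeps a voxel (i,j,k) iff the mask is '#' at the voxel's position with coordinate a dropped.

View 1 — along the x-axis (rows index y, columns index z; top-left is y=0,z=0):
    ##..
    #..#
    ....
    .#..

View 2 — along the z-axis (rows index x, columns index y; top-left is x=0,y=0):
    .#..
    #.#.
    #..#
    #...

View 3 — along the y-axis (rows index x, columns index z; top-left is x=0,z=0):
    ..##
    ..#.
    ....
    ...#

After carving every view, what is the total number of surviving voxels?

voxel count = 1

full grid |V| = 64
[1] x-view keeps 5 columns → grid now 20
[2] z-view keeps 6 columns → grid now 9
[3] y-view keeps 4 columns → grid now 1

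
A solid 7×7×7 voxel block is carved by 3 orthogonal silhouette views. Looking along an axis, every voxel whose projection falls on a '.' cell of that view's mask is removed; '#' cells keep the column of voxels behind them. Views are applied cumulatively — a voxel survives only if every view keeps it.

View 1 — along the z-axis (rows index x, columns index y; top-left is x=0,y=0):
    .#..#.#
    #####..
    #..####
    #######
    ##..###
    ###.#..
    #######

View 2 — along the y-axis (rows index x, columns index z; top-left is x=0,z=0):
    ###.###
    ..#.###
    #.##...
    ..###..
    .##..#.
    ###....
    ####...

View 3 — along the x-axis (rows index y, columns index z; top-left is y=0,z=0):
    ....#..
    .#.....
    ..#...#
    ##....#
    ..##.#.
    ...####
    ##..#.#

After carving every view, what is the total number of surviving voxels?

start: 7×7×7 = 343 voxels
carve view 1 (along z, XY-mask fill 36/49): 252 voxels remain
carve view 2 (along y, XZ-mask fill 26/49): 129 voxels remain
carve view 3 (along x, YZ-mask fill 18/49): 42 voxels remain

|visual hull| = 42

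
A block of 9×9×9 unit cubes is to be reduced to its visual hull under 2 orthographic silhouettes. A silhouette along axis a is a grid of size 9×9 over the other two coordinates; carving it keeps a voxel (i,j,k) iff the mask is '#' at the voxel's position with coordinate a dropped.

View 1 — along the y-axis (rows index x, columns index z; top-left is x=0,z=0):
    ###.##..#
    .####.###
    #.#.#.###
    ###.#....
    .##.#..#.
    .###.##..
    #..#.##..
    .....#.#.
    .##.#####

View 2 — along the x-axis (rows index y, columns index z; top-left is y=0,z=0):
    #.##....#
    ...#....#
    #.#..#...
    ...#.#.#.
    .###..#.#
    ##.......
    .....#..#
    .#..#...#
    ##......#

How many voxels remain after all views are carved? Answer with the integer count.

initial block: 9^3 = 729
step 1: project along y, AND mask (45/81) → |grid| = 405
step 2: project along x, AND mask (27/81) → |grid| = 128

|visual hull| = 128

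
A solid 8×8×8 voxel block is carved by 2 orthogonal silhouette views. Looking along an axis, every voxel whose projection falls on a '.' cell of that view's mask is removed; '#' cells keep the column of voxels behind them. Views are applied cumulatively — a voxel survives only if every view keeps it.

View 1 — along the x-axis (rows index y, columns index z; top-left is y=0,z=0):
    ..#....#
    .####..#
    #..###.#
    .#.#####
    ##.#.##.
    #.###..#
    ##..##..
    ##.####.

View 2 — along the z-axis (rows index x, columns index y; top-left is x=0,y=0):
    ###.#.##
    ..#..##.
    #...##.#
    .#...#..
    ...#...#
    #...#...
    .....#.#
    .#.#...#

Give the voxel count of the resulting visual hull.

|visual hull| = 116

full grid |V| = 512
[1] x-view keeps 38 columns → grid now 304
[2] z-view keeps 24 columns → grid now 116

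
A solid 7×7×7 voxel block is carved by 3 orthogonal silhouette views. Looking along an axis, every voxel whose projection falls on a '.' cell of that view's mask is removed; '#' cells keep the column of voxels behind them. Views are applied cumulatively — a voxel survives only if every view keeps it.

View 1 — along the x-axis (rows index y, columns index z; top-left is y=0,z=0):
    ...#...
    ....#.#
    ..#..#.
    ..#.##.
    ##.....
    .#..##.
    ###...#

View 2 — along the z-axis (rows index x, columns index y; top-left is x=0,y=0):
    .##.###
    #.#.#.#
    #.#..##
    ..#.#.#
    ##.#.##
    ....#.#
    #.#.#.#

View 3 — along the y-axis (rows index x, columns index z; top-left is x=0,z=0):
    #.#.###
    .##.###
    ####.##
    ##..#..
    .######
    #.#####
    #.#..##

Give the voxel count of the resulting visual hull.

full grid |V| = 343
V1 x: intersect with YZ mask (17 set) -- 119 left
V2 z: intersect with XY mask (27 set) -- 68 left
V3 y: intersect with XZ mask (35 set) -- 51 left

remaining voxels: 51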